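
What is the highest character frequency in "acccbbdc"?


Input: acccbbdc
Character counts:
  'a': 1
  'b': 2
  'c': 4
  'd': 1
Maximum frequency: 4

4


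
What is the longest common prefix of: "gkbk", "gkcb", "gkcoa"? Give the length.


Words: gkbk, gkcb, gkcoa
  Position 0: all 'g' => match
  Position 1: all 'k' => match
  Position 2: ('b', 'c', 'c') => mismatch, stop
LCP = "gk" (length 2)

2


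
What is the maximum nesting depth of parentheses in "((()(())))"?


Input: "((()(())))"
Tracking depth:
  Position 0 '(': depth becomes 1
  Position 1 '(': depth becomes 2
  Position 2 '(': depth becomes 3
  Position 3 ')': depth becomes 2
  Position 4 '(': depth becomes 3
  Position 5 '(': depth becomes 4
  Position 6 ')': depth becomes 3
  Position 7 ')': depth becomes 2
  Position 8 ')': depth becomes 1
  Position 9 ')': depth becomes 0
Maximum depth reached: 4

4


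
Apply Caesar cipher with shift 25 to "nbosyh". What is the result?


Caesar cipher: shift "nbosyh" by 25
  'n' (pos 13) + 25 = pos 12 = 'm'
  'b' (pos 1) + 25 = pos 0 = 'a'
  'o' (pos 14) + 25 = pos 13 = 'n'
  's' (pos 18) + 25 = pos 17 = 'r'
  'y' (pos 24) + 25 = pos 23 = 'x'
  'h' (pos 7) + 25 = pos 6 = 'g'
Result: manrxg

manrxg


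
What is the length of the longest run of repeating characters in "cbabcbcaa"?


Input: "cbabcbcaa"
Scanning for longest run:
  Position 1 ('b'): new char, reset run to 1
  Position 2 ('a'): new char, reset run to 1
  Position 3 ('b'): new char, reset run to 1
  Position 4 ('c'): new char, reset run to 1
  Position 5 ('b'): new char, reset run to 1
  Position 6 ('c'): new char, reset run to 1
  Position 7 ('a'): new char, reset run to 1
  Position 8 ('a'): continues run of 'a', length=2
Longest run: 'a' with length 2

2


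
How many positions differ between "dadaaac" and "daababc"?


Comparing "dadaaac" and "daababc" position by position:
  Position 0: 'd' vs 'd' => same
  Position 1: 'a' vs 'a' => same
  Position 2: 'd' vs 'a' => DIFFER
  Position 3: 'a' vs 'b' => DIFFER
  Position 4: 'a' vs 'a' => same
  Position 5: 'a' vs 'b' => DIFFER
  Position 6: 'c' vs 'c' => same
Positions that differ: 3

3


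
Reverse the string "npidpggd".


Input: npidpggd
Reading characters right to left:
  Position 7: 'd'
  Position 6: 'g'
  Position 5: 'g'
  Position 4: 'p'
  Position 3: 'd'
  Position 2: 'i'
  Position 1: 'p'
  Position 0: 'n'
Reversed: dggpdipn

dggpdipn


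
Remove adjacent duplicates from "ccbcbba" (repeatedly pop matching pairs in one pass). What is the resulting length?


Input: ccbcbba
Stack-based adjacent duplicate removal:
  Read 'c': push. Stack: c
  Read 'c': matches stack top 'c' => pop. Stack: (empty)
  Read 'b': push. Stack: b
  Read 'c': push. Stack: bc
  Read 'b': push. Stack: bcb
  Read 'b': matches stack top 'b' => pop. Stack: bc
  Read 'a': push. Stack: bca
Final stack: "bca" (length 3)

3


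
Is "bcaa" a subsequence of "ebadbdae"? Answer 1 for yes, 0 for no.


Check if "bcaa" is a subsequence of "ebadbdae"
Greedy scan:
  Position 0 ('e'): no match needed
  Position 1 ('b'): matches sub[0] = 'b'
  Position 2 ('a'): no match needed
  Position 3 ('d'): no match needed
  Position 4 ('b'): no match needed
  Position 5 ('d'): no match needed
  Position 6 ('a'): no match needed
  Position 7 ('e'): no match needed
Only matched 1/4 characters => not a subsequence

0


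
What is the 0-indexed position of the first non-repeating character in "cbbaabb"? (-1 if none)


Input: cbbaabb
Character frequencies:
  'a': 2
  'b': 4
  'c': 1
Scanning left to right for freq == 1:
  Position 0 ('c'): unique! => answer = 0

0


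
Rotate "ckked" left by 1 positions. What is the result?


Input: "ckked", rotate left by 1
First 1 characters: "c"
Remaining characters: "kked"
Concatenate remaining + first: "kked" + "c" = "kkedc"

kkedc


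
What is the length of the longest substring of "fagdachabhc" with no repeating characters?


Input: "fagdachabhc"
Sliding window (track last position of each char):
  Position 0 ('f'): window [0,0] length 1 -- new best
  Position 1 ('a'): window [0,1] length 2 -- new best
  Position 2 ('g'): window [0,2] length 3 -- new best
  Position 3 ('d'): window [0,3] length 4 -- new best
  Position 4 ('a'): repeat (last at 1), move window start to 2
  Position 4 ('a'): window [2,4] length 3
  Position 5 ('c'): window [2,5] length 4
  Position 6 ('h'): window [2,6] length 5 -- new best
  Position 7 ('a'): repeat (last at 4), move window start to 5
  Position 7 ('a'): window [5,7] length 3
  Position 8 ('b'): window [5,8] length 4
  Position 9 ('h'): repeat (last at 6), move window start to 7
  Position 9 ('h'): window [7,9] length 3
  Position 10 ('c'): window [7,10] length 4
Longest substring with no repeats: "gdach" with length 5

5


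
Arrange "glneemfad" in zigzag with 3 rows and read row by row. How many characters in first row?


Zigzag "glneemfad" into 3 rows:
Placing characters:
  'g' => row 0
  'l' => row 1
  'n' => row 2
  'e' => row 1
  'e' => row 0
  'm' => row 1
  'f' => row 2
  'a' => row 1
  'd' => row 0
Rows:
  Row 0: "ged"
  Row 1: "lema"
  Row 2: "nf"
First row length: 3

3


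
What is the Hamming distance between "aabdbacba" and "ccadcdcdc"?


Comparing "aabdbacba" and "ccadcdcdc" position by position:
  Position 0: 'a' vs 'c' => differ
  Position 1: 'a' vs 'c' => differ
  Position 2: 'b' vs 'a' => differ
  Position 3: 'd' vs 'd' => same
  Position 4: 'b' vs 'c' => differ
  Position 5: 'a' vs 'd' => differ
  Position 6: 'c' vs 'c' => same
  Position 7: 'b' vs 'd' => differ
  Position 8: 'a' vs 'c' => differ
Total differences (Hamming distance): 7

7


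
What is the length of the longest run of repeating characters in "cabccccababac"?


Input: "cabccccababac"
Scanning for longest run:
  Position 1 ('a'): new char, reset run to 1
  Position 2 ('b'): new char, reset run to 1
  Position 3 ('c'): new char, reset run to 1
  Position 4 ('c'): continues run of 'c', length=2
  Position 5 ('c'): continues run of 'c', length=3
  Position 6 ('c'): continues run of 'c', length=4
  Position 7 ('a'): new char, reset run to 1
  Position 8 ('b'): new char, reset run to 1
  Position 9 ('a'): new char, reset run to 1
  Position 10 ('b'): new char, reset run to 1
  Position 11 ('a'): new char, reset run to 1
  Position 12 ('c'): new char, reset run to 1
Longest run: 'c' with length 4

4


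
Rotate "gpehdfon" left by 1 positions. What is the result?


Input: "gpehdfon", rotate left by 1
First 1 characters: "g"
Remaining characters: "pehdfon"
Concatenate remaining + first: "pehdfon" + "g" = "pehdfong"

pehdfong


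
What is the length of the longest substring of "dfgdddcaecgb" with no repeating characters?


Input: "dfgdddcaecgb"
Sliding window (track last position of each char):
  Position 0 ('d'): window [0,0] length 1 -- new best
  Position 1 ('f'): window [0,1] length 2 -- new best
  Position 2 ('g'): window [0,2] length 3 -- new best
  Position 3 ('d'): repeat (last at 0), move window start to 1
  Position 3 ('d'): window [1,3] length 3
  Position 4 ('d'): repeat (last at 3), move window start to 4
  Position 4 ('d'): window [4,4] length 1
  Position 5 ('d'): repeat (last at 4), move window start to 5
  Position 5 ('d'): window [5,5] length 1
  Position 6 ('c'): window [5,6] length 2
  Position 7 ('a'): window [5,7] length 3
  Position 8 ('e'): window [5,8] length 4 -- new best
  Position 9 ('c'): repeat (last at 6), move window start to 7
  Position 9 ('c'): window [7,9] length 3
  Position 10 ('g'): window [7,10] length 4
  Position 11 ('b'): window [7,11] length 5 -- new best
Longest substring with no repeats: "aecgb" with length 5

5


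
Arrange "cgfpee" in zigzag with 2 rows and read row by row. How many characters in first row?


Zigzag "cgfpee" into 2 rows:
Placing characters:
  'c' => row 0
  'g' => row 1
  'f' => row 0
  'p' => row 1
  'e' => row 0
  'e' => row 1
Rows:
  Row 0: "cfe"
  Row 1: "gpe"
First row length: 3

3


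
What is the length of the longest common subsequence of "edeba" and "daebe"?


LCS of "edeba" and "daebe"
DP table:
           d    a    e    b    e
      0    0    0    0    0    0
  e   0    0    0    1    1    1
  d   0    1    1    1    1    1
  e   0    1    1    2    2    2
  b   0    1    1    2    3    3
  a   0    1    2    2    3    3
LCS length = dp[5][5] = 3

3


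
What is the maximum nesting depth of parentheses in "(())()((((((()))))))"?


Input: "(())()((((((()))))))"
Tracking depth:
  Position 0 '(': depth becomes 1
  Position 1 '(': depth becomes 2
  Position 2 ')': depth becomes 1
  Position 3 ')': depth becomes 0
  Position 4 '(': depth becomes 1
  Position 5 ')': depth becomes 0
  Position 6 '(': depth becomes 1
  Position 7 '(': depth becomes 2
  Position 8 '(': depth becomes 3
  Position 9 '(': depth becomes 4
  Position 10 '(': depth becomes 5
  Position 11 '(': depth becomes 6
  Position 12 '(': depth becomes 7
  Position 13 ')': depth becomes 6
  Position 14 ')': depth becomes 5
  Position 15 ')': depth becomes 4
  Position 16 ')': depth becomes 3
  Position 17 ')': depth becomes 2
  Position 18 ')': depth becomes 1
  Position 19 ')': depth becomes 0
Maximum depth reached: 7

7


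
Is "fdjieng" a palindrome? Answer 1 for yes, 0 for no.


Input: fdjieng
Reversed: gneijdf
  Compare pos 0 ('f') with pos 6 ('g'): MISMATCH
  Compare pos 1 ('d') with pos 5 ('n'): MISMATCH
  Compare pos 2 ('j') with pos 4 ('e'): MISMATCH
Result: not a palindrome

0


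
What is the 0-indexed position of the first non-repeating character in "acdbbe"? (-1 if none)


Input: acdbbe
Character frequencies:
  'a': 1
  'b': 2
  'c': 1
  'd': 1
  'e': 1
Scanning left to right for freq == 1:
  Position 0 ('a'): unique! => answer = 0

0


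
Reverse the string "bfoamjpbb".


Input: bfoamjpbb
Reading characters right to left:
  Position 8: 'b'
  Position 7: 'b'
  Position 6: 'p'
  Position 5: 'j'
  Position 4: 'm'
  Position 3: 'a'
  Position 2: 'o'
  Position 1: 'f'
  Position 0: 'b'
Reversed: bbpjmaofb

bbpjmaofb


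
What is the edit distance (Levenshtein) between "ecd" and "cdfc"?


Computing edit distance: "ecd" -> "cdfc"
DP table:
           c    d    f    c
      0    1    2    3    4
  e   1    1    2    3    4
  c   2    1    2    3    3
  d   3    2    1    2    3
Edit distance = dp[3][4] = 3

3


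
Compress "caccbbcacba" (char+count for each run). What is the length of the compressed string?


Input: caccbbcacba
Runs:
  'c' x 1 => "c1"
  'a' x 1 => "a1"
  'c' x 2 => "c2"
  'b' x 2 => "b2"
  'c' x 1 => "c1"
  'a' x 1 => "a1"
  'c' x 1 => "c1"
  'b' x 1 => "b1"
  'a' x 1 => "a1"
Compressed: "c1a1c2b2c1a1c1b1a1"
Compressed length: 18

18


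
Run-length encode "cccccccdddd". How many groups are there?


Input: cccccccdddd
Scanning for consecutive runs:
  Group 1: 'c' x 7 (positions 0-6)
  Group 2: 'd' x 4 (positions 7-10)
Total groups: 2

2


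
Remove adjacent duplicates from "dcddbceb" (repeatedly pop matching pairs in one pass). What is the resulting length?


Input: dcddbceb
Stack-based adjacent duplicate removal:
  Read 'd': push. Stack: d
  Read 'c': push. Stack: dc
  Read 'd': push. Stack: dcd
  Read 'd': matches stack top 'd' => pop. Stack: dc
  Read 'b': push. Stack: dcb
  Read 'c': push. Stack: dcbc
  Read 'e': push. Stack: dcbce
  Read 'b': push. Stack: dcbceb
Final stack: "dcbceb" (length 6)

6


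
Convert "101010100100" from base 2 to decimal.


Input: "101010100100" in base 2
Positional expansion:
  Digit '1' (value 1) x 2^11 = 2048
  Digit '0' (value 0) x 2^10 = 0
  Digit '1' (value 1) x 2^9 = 512
  Digit '0' (value 0) x 2^8 = 0
  Digit '1' (value 1) x 2^7 = 128
  Digit '0' (value 0) x 2^6 = 0
  Digit '1' (value 1) x 2^5 = 32
  Digit '0' (value 0) x 2^4 = 0
  Digit '0' (value 0) x 2^3 = 0
  Digit '1' (value 1) x 2^2 = 4
  Digit '0' (value 0) x 2^1 = 0
  Digit '0' (value 0) x 2^0 = 0
Sum = 2724

2724


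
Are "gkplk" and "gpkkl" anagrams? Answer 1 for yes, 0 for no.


Strings: "gkplk", "gpkkl"
Sorted first:  gkklp
Sorted second: gkklp
Sorted forms match => anagrams

1


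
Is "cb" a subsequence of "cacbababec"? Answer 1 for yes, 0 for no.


Check if "cb" is a subsequence of "cacbababec"
Greedy scan:
  Position 0 ('c'): matches sub[0] = 'c'
  Position 1 ('a'): no match needed
  Position 2 ('c'): no match needed
  Position 3 ('b'): matches sub[1] = 'b'
  Position 4 ('a'): no match needed
  Position 5 ('b'): no match needed
  Position 6 ('a'): no match needed
  Position 7 ('b'): no match needed
  Position 8 ('e'): no match needed
  Position 9 ('c'): no match needed
All 2 characters matched => is a subsequence

1


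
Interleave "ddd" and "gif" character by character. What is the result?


Interleaving "ddd" and "gif":
  Position 0: 'd' from first, 'g' from second => "dg"
  Position 1: 'd' from first, 'i' from second => "di"
  Position 2: 'd' from first, 'f' from second => "df"
Result: dgdidf

dgdidf


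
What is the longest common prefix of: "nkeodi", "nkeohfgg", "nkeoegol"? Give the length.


Words: nkeodi, nkeohfgg, nkeoegol
  Position 0: all 'n' => match
  Position 1: all 'k' => match
  Position 2: all 'e' => match
  Position 3: all 'o' => match
  Position 4: ('d', 'h', 'e') => mismatch, stop
LCP = "nkeo" (length 4)

4


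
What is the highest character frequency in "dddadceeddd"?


Input: dddadceeddd
Character counts:
  'a': 1
  'c': 1
  'd': 7
  'e': 2
Maximum frequency: 7

7


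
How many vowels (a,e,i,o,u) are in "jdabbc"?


Input: jdabbc
Checking each character:
  'j' at position 0: consonant
  'd' at position 1: consonant
  'a' at position 2: vowel (running total: 1)
  'b' at position 3: consonant
  'b' at position 4: consonant
  'c' at position 5: consonant
Total vowels: 1

1


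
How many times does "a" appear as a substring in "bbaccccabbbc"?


Searching for "a" in "bbaccccabbbc"
Scanning each position:
  Position 0: "b" => no
  Position 1: "b" => no
  Position 2: "a" => MATCH
  Position 3: "c" => no
  Position 4: "c" => no
  Position 5: "c" => no
  Position 6: "c" => no
  Position 7: "a" => MATCH
  Position 8: "b" => no
  Position 9: "b" => no
  Position 10: "b" => no
  Position 11: "c" => no
Total occurrences: 2

2


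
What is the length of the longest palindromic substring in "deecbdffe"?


Input: "deecbdffe"
Checking substrings for palindromes:
  [1:3] "ee" (len 2) => palindrome
  [6:8] "ff" (len 2) => palindrome
Longest palindromic substring: "ee" with length 2

2


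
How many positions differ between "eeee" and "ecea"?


Comparing "eeee" and "ecea" position by position:
  Position 0: 'e' vs 'e' => same
  Position 1: 'e' vs 'c' => DIFFER
  Position 2: 'e' vs 'e' => same
  Position 3: 'e' vs 'a' => DIFFER
Positions that differ: 2

2


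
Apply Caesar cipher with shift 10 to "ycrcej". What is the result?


Caesar cipher: shift "ycrcej" by 10
  'y' (pos 24) + 10 = pos 8 = 'i'
  'c' (pos 2) + 10 = pos 12 = 'm'
  'r' (pos 17) + 10 = pos 1 = 'b'
  'c' (pos 2) + 10 = pos 12 = 'm'
  'e' (pos 4) + 10 = pos 14 = 'o'
  'j' (pos 9) + 10 = pos 19 = 't'
Result: imbmot

imbmot


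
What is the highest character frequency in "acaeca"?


Input: acaeca
Character counts:
  'a': 3
  'c': 2
  'e': 1
Maximum frequency: 3

3


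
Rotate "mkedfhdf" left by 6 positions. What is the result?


Input: "mkedfhdf", rotate left by 6
First 6 characters: "mkedfh"
Remaining characters: "df"
Concatenate remaining + first: "df" + "mkedfh" = "dfmkedfh"

dfmkedfh


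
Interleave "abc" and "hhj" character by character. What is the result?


Interleaving "abc" and "hhj":
  Position 0: 'a' from first, 'h' from second => "ah"
  Position 1: 'b' from first, 'h' from second => "bh"
  Position 2: 'c' from first, 'j' from second => "cj"
Result: ahbhcj

ahbhcj


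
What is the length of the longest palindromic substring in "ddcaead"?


Input: "ddcaead"
Checking substrings for palindromes:
  [3:6] "aea" (len 3) => palindrome
  [0:2] "dd" (len 2) => palindrome
Longest palindromic substring: "aea" with length 3

3


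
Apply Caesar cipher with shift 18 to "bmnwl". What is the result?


Caesar cipher: shift "bmnwl" by 18
  'b' (pos 1) + 18 = pos 19 = 't'
  'm' (pos 12) + 18 = pos 4 = 'e'
  'n' (pos 13) + 18 = pos 5 = 'f'
  'w' (pos 22) + 18 = pos 14 = 'o'
  'l' (pos 11) + 18 = pos 3 = 'd'
Result: tefod

tefod


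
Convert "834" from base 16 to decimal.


Input: "834" in base 16
Positional expansion:
  Digit '8' (value 8) x 16^2 = 2048
  Digit '3' (value 3) x 16^1 = 48
  Digit '4' (value 4) x 16^0 = 4
Sum = 2100

2100


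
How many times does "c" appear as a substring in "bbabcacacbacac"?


Searching for "c" in "bbabcacacbacac"
Scanning each position:
  Position 0: "b" => no
  Position 1: "b" => no
  Position 2: "a" => no
  Position 3: "b" => no
  Position 4: "c" => MATCH
  Position 5: "a" => no
  Position 6: "c" => MATCH
  Position 7: "a" => no
  Position 8: "c" => MATCH
  Position 9: "b" => no
  Position 10: "a" => no
  Position 11: "c" => MATCH
  Position 12: "a" => no
  Position 13: "c" => MATCH
Total occurrences: 5

5


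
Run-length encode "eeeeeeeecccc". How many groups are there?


Input: eeeeeeeecccc
Scanning for consecutive runs:
  Group 1: 'e' x 8 (positions 0-7)
  Group 2: 'c' x 4 (positions 8-11)
Total groups: 2

2


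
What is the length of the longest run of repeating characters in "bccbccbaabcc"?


Input: "bccbccbaabcc"
Scanning for longest run:
  Position 1 ('c'): new char, reset run to 1
  Position 2 ('c'): continues run of 'c', length=2
  Position 3 ('b'): new char, reset run to 1
  Position 4 ('c'): new char, reset run to 1
  Position 5 ('c'): continues run of 'c', length=2
  Position 6 ('b'): new char, reset run to 1
  Position 7 ('a'): new char, reset run to 1
  Position 8 ('a'): continues run of 'a', length=2
  Position 9 ('b'): new char, reset run to 1
  Position 10 ('c'): new char, reset run to 1
  Position 11 ('c'): continues run of 'c', length=2
Longest run: 'c' with length 2

2


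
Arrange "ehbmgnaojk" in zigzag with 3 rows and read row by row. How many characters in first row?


Zigzag "ehbmgnaojk" into 3 rows:
Placing characters:
  'e' => row 0
  'h' => row 1
  'b' => row 2
  'm' => row 1
  'g' => row 0
  'n' => row 1
  'a' => row 2
  'o' => row 1
  'j' => row 0
  'k' => row 1
Rows:
  Row 0: "egj"
  Row 1: "hmnok"
  Row 2: "ba"
First row length: 3

3


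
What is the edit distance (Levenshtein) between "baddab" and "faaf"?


Computing edit distance: "baddab" -> "faaf"
DP table:
           f    a    a    f
      0    1    2    3    4
  b   1    1    2    3    4
  a   2    2    1    2    3
  d   3    3    2    2    3
  d   4    4    3    3    3
  a   5    5    4    3    4
  b   6    6    5    4    4
Edit distance = dp[6][4] = 4

4


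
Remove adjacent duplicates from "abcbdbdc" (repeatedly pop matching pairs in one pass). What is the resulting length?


Input: abcbdbdc
Stack-based adjacent duplicate removal:
  Read 'a': push. Stack: a
  Read 'b': push. Stack: ab
  Read 'c': push. Stack: abc
  Read 'b': push. Stack: abcb
  Read 'd': push. Stack: abcbd
  Read 'b': push. Stack: abcbdb
  Read 'd': push. Stack: abcbdbd
  Read 'c': push. Stack: abcbdbdc
Final stack: "abcbdbdc" (length 8)

8


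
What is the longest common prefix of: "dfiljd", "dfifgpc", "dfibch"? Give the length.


Words: dfiljd, dfifgpc, dfibch
  Position 0: all 'd' => match
  Position 1: all 'f' => match
  Position 2: all 'i' => match
  Position 3: ('l', 'f', 'b') => mismatch, stop
LCP = "dfi" (length 3)

3


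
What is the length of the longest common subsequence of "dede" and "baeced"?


LCS of "dede" and "baeced"
DP table:
           b    a    e    c    e    d
      0    0    0    0    0    0    0
  d   0    0    0    0    0    0    1
  e   0    0    0    1    1    1    1
  d   0    0    0    1    1    1    2
  e   0    0    0    1    1    2    2
LCS length = dp[4][6] = 2

2


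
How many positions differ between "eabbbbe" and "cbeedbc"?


Comparing "eabbbbe" and "cbeedbc" position by position:
  Position 0: 'e' vs 'c' => DIFFER
  Position 1: 'a' vs 'b' => DIFFER
  Position 2: 'b' vs 'e' => DIFFER
  Position 3: 'b' vs 'e' => DIFFER
  Position 4: 'b' vs 'd' => DIFFER
  Position 5: 'b' vs 'b' => same
  Position 6: 'e' vs 'c' => DIFFER
Positions that differ: 6

6


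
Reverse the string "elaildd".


Input: elaildd
Reading characters right to left:
  Position 6: 'd'
  Position 5: 'd'
  Position 4: 'l'
  Position 3: 'i'
  Position 2: 'a'
  Position 1: 'l'
  Position 0: 'e'
Reversed: ddliale

ddliale


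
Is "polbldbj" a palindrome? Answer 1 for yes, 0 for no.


Input: polbldbj
Reversed: jbdlblop
  Compare pos 0 ('p') with pos 7 ('j'): MISMATCH
  Compare pos 1 ('o') with pos 6 ('b'): MISMATCH
  Compare pos 2 ('l') with pos 5 ('d'): MISMATCH
  Compare pos 3 ('b') with pos 4 ('l'): MISMATCH
Result: not a palindrome

0


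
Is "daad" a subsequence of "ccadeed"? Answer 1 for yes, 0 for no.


Check if "daad" is a subsequence of "ccadeed"
Greedy scan:
  Position 0 ('c'): no match needed
  Position 1 ('c'): no match needed
  Position 2 ('a'): no match needed
  Position 3 ('d'): matches sub[0] = 'd'
  Position 4 ('e'): no match needed
  Position 5 ('e'): no match needed
  Position 6 ('d'): no match needed
Only matched 1/4 characters => not a subsequence

0


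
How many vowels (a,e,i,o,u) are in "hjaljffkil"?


Input: hjaljffkil
Checking each character:
  'h' at position 0: consonant
  'j' at position 1: consonant
  'a' at position 2: vowel (running total: 1)
  'l' at position 3: consonant
  'j' at position 4: consonant
  'f' at position 5: consonant
  'f' at position 6: consonant
  'k' at position 7: consonant
  'i' at position 8: vowel (running total: 2)
  'l' at position 9: consonant
Total vowels: 2

2


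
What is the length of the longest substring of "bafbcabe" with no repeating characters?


Input: "bafbcabe"
Sliding window (track last position of each char):
  Position 0 ('b'): window [0,0] length 1 -- new best
  Position 1 ('a'): window [0,1] length 2 -- new best
  Position 2 ('f'): window [0,2] length 3 -- new best
  Position 3 ('b'): repeat (last at 0), move window start to 1
  Position 3 ('b'): window [1,3] length 3
  Position 4 ('c'): window [1,4] length 4 -- new best
  Position 5 ('a'): repeat (last at 1), move window start to 2
  Position 5 ('a'): window [2,5] length 4
  Position 6 ('b'): repeat (last at 3), move window start to 4
  Position 6 ('b'): window [4,6] length 3
  Position 7 ('e'): window [4,7] length 4
Longest substring with no repeats: "afbc" with length 4

4


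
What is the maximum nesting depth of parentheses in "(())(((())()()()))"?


Input: "(())(((())()()()))"
Tracking depth:
  Position 0 '(': depth becomes 1
  Position 1 '(': depth becomes 2
  Position 2 ')': depth becomes 1
  Position 3 ')': depth becomes 0
  Position 4 '(': depth becomes 1
  Position 5 '(': depth becomes 2
  Position 6 '(': depth becomes 3
  Position 7 '(': depth becomes 4
  Position 8 ')': depth becomes 3
  Position 9 ')': depth becomes 2
  Position 10 '(': depth becomes 3
  Position 11 ')': depth becomes 2
  Position 12 '(': depth becomes 3
  Position 13 ')': depth becomes 2
  Position 14 '(': depth becomes 3
  Position 15 ')': depth becomes 2
  Position 16 ')': depth becomes 1
  Position 17 ')': depth becomes 0
Maximum depth reached: 4

4


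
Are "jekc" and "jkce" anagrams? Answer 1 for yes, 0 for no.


Strings: "jekc", "jkce"
Sorted first:  cejk
Sorted second: cejk
Sorted forms match => anagrams

1


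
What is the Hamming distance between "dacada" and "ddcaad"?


Comparing "dacada" and "ddcaad" position by position:
  Position 0: 'd' vs 'd' => same
  Position 1: 'a' vs 'd' => differ
  Position 2: 'c' vs 'c' => same
  Position 3: 'a' vs 'a' => same
  Position 4: 'd' vs 'a' => differ
  Position 5: 'a' vs 'd' => differ
Total differences (Hamming distance): 3

3


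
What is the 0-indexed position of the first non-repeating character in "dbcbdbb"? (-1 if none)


Input: dbcbdbb
Character frequencies:
  'b': 4
  'c': 1
  'd': 2
Scanning left to right for freq == 1:
  Position 0 ('d'): freq=2, skip
  Position 1 ('b'): freq=4, skip
  Position 2 ('c'): unique! => answer = 2

2


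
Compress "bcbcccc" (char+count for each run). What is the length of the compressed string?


Input: bcbcccc
Runs:
  'b' x 1 => "b1"
  'c' x 1 => "c1"
  'b' x 1 => "b1"
  'c' x 4 => "c4"
Compressed: "b1c1b1c4"
Compressed length: 8

8


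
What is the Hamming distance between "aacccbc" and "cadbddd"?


Comparing "aacccbc" and "cadbddd" position by position:
  Position 0: 'a' vs 'c' => differ
  Position 1: 'a' vs 'a' => same
  Position 2: 'c' vs 'd' => differ
  Position 3: 'c' vs 'b' => differ
  Position 4: 'c' vs 'd' => differ
  Position 5: 'b' vs 'd' => differ
  Position 6: 'c' vs 'd' => differ
Total differences (Hamming distance): 6

6


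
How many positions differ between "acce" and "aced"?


Comparing "acce" and "aced" position by position:
  Position 0: 'a' vs 'a' => same
  Position 1: 'c' vs 'c' => same
  Position 2: 'c' vs 'e' => DIFFER
  Position 3: 'e' vs 'd' => DIFFER
Positions that differ: 2

2


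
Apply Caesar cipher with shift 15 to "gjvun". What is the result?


Caesar cipher: shift "gjvun" by 15
  'g' (pos 6) + 15 = pos 21 = 'v'
  'j' (pos 9) + 15 = pos 24 = 'y'
  'v' (pos 21) + 15 = pos 10 = 'k'
  'u' (pos 20) + 15 = pos 9 = 'j'
  'n' (pos 13) + 15 = pos 2 = 'c'
Result: vykjc

vykjc


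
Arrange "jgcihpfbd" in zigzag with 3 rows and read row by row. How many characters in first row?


Zigzag "jgcihpfbd" into 3 rows:
Placing characters:
  'j' => row 0
  'g' => row 1
  'c' => row 2
  'i' => row 1
  'h' => row 0
  'p' => row 1
  'f' => row 2
  'b' => row 1
  'd' => row 0
Rows:
  Row 0: "jhd"
  Row 1: "gipb"
  Row 2: "cf"
First row length: 3

3


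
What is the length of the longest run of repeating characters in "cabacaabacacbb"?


Input: "cabacaabacacbb"
Scanning for longest run:
  Position 1 ('a'): new char, reset run to 1
  Position 2 ('b'): new char, reset run to 1
  Position 3 ('a'): new char, reset run to 1
  Position 4 ('c'): new char, reset run to 1
  Position 5 ('a'): new char, reset run to 1
  Position 6 ('a'): continues run of 'a', length=2
  Position 7 ('b'): new char, reset run to 1
  Position 8 ('a'): new char, reset run to 1
  Position 9 ('c'): new char, reset run to 1
  Position 10 ('a'): new char, reset run to 1
  Position 11 ('c'): new char, reset run to 1
  Position 12 ('b'): new char, reset run to 1
  Position 13 ('b'): continues run of 'b', length=2
Longest run: 'a' with length 2

2


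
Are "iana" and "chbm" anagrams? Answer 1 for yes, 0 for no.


Strings: "iana", "chbm"
Sorted first:  aain
Sorted second: bchm
Differ at position 0: 'a' vs 'b' => not anagrams

0


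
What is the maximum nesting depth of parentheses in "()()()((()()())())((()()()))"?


Input: "()()()((()()())())((()()()))"
Tracking depth:
  Position 0 '(': depth becomes 1
  Position 1 ')': depth becomes 0
  Position 2 '(': depth becomes 1
  Position 3 ')': depth becomes 0
  Position 4 '(': depth becomes 1
  Position 5 ')': depth becomes 0
  Position 6 '(': depth becomes 1
  Position 7 '(': depth becomes 2
  Position 8 '(': depth becomes 3
  Position 9 ')': depth becomes 2
  Position 10 '(': depth becomes 3
  Position 11 ')': depth becomes 2
  Position 12 '(': depth becomes 3
  Position 13 ')': depth becomes 2
  Position 14 ')': depth becomes 1
  Position 15 '(': depth becomes 2
  Position 16 ')': depth becomes 1
  Position 17 ')': depth becomes 0
  Position 18 '(': depth becomes 1
  Position 19 '(': depth becomes 2
  Position 20 '(': depth becomes 3
  Position 21 ')': depth becomes 2
  Position 22 '(': depth becomes 3
  Position 23 ')': depth becomes 2
  Position 24 '(': depth becomes 3
  Position 25 ')': depth becomes 2
  Position 26 ')': depth becomes 1
  Position 27 ')': depth becomes 0
Maximum depth reached: 3

3


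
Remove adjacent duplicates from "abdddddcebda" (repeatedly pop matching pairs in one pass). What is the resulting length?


Input: abdddddcebda
Stack-based adjacent duplicate removal:
  Read 'a': push. Stack: a
  Read 'b': push. Stack: ab
  Read 'd': push. Stack: abd
  Read 'd': matches stack top 'd' => pop. Stack: ab
  Read 'd': push. Stack: abd
  Read 'd': matches stack top 'd' => pop. Stack: ab
  Read 'd': push. Stack: abd
  Read 'c': push. Stack: abdc
  Read 'e': push. Stack: abdce
  Read 'b': push. Stack: abdceb
  Read 'd': push. Stack: abdcebd
  Read 'a': push. Stack: abdcebda
Final stack: "abdcebda" (length 8)

8


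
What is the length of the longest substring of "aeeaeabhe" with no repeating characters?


Input: "aeeaeabhe"
Sliding window (track last position of each char):
  Position 0 ('a'): window [0,0] length 1 -- new best
  Position 1 ('e'): window [0,1] length 2 -- new best
  Position 2 ('e'): repeat (last at 1), move window start to 2
  Position 2 ('e'): window [2,2] length 1
  Position 3 ('a'): window [2,3] length 2
  Position 4 ('e'): repeat (last at 2), move window start to 3
  Position 4 ('e'): window [3,4] length 2
  Position 5 ('a'): repeat (last at 3), move window start to 4
  Position 5 ('a'): window [4,5] length 2
  Position 6 ('b'): window [4,6] length 3 -- new best
  Position 7 ('h'): window [4,7] length 4 -- new best
  Position 8 ('e'): repeat (last at 4), move window start to 5
  Position 8 ('e'): window [5,8] length 4
Longest substring with no repeats: "eabh" with length 4

4


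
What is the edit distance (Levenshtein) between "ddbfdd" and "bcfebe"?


Computing edit distance: "ddbfdd" -> "bcfebe"
DP table:
           b    c    f    e    b    e
      0    1    2    3    4    5    6
  d   1    1    2    3    4    5    6
  d   2    2    2    3    4    5    6
  b   3    2    3    3    4    4    5
  f   4    3    3    3    4    5    5
  d   5    4    4    4    4    5    6
  d   6    5    5    5    5    5    6
Edit distance = dp[6][6] = 6

6


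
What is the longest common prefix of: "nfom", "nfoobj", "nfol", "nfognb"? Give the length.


Words: nfom, nfoobj, nfol, nfognb
  Position 0: all 'n' => match
  Position 1: all 'f' => match
  Position 2: all 'o' => match
  Position 3: ('m', 'o', 'l', 'g') => mismatch, stop
LCP = "nfo" (length 3)

3


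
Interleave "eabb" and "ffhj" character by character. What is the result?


Interleaving "eabb" and "ffhj":
  Position 0: 'e' from first, 'f' from second => "ef"
  Position 1: 'a' from first, 'f' from second => "af"
  Position 2: 'b' from first, 'h' from second => "bh"
  Position 3: 'b' from first, 'j' from second => "bj"
Result: efafbhbj

efafbhbj


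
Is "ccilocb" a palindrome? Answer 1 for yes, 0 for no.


Input: ccilocb
Reversed: bcolicc
  Compare pos 0 ('c') with pos 6 ('b'): MISMATCH
  Compare pos 1 ('c') with pos 5 ('c'): match
  Compare pos 2 ('i') with pos 4 ('o'): MISMATCH
Result: not a palindrome

0


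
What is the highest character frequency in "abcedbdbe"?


Input: abcedbdbe
Character counts:
  'a': 1
  'b': 3
  'c': 1
  'd': 2
  'e': 2
Maximum frequency: 3

3


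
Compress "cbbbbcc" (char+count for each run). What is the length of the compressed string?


Input: cbbbbcc
Runs:
  'c' x 1 => "c1"
  'b' x 4 => "b4"
  'c' x 2 => "c2"
Compressed: "c1b4c2"
Compressed length: 6

6


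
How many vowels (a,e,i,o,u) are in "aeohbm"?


Input: aeohbm
Checking each character:
  'a' at position 0: vowel (running total: 1)
  'e' at position 1: vowel (running total: 2)
  'o' at position 2: vowel (running total: 3)
  'h' at position 3: consonant
  'b' at position 4: consonant
  'm' at position 5: consonant
Total vowels: 3

3


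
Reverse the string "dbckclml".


Input: dbckclml
Reading characters right to left:
  Position 7: 'l'
  Position 6: 'm'
  Position 5: 'l'
  Position 4: 'c'
  Position 3: 'k'
  Position 2: 'c'
  Position 1: 'b'
  Position 0: 'd'
Reversed: lmlckcbd

lmlckcbd


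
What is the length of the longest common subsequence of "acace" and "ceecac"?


LCS of "acace" and "ceecac"
DP table:
           c    e    e    c    a    c
      0    0    0    0    0    0    0
  a   0    0    0    0    0    1    1
  c   0    1    1    1    1    1    2
  a   0    1    1    1    1    2    2
  c   0    1    1    1    2    2    3
  e   0    1    2    2    2    2    3
LCS length = dp[5][6] = 3

3


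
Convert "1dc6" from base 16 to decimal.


Input: "1dc6" in base 16
Positional expansion:
  Digit '1' (value 1) x 16^3 = 4096
  Digit 'd' (value 13) x 16^2 = 3328
  Digit 'c' (value 12) x 16^1 = 192
  Digit '6' (value 6) x 16^0 = 6
Sum = 7622

7622


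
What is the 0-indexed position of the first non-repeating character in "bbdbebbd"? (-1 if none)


Input: bbdbebbd
Character frequencies:
  'b': 5
  'd': 2
  'e': 1
Scanning left to right for freq == 1:
  Position 0 ('b'): freq=5, skip
  Position 1 ('b'): freq=5, skip
  Position 2 ('d'): freq=2, skip
  Position 3 ('b'): freq=5, skip
  Position 4 ('e'): unique! => answer = 4

4


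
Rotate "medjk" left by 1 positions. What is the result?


Input: "medjk", rotate left by 1
First 1 characters: "m"
Remaining characters: "edjk"
Concatenate remaining + first: "edjk" + "m" = "edjkm"

edjkm


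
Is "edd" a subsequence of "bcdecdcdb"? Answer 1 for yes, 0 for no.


Check if "edd" is a subsequence of "bcdecdcdb"
Greedy scan:
  Position 0 ('b'): no match needed
  Position 1 ('c'): no match needed
  Position 2 ('d'): no match needed
  Position 3 ('e'): matches sub[0] = 'e'
  Position 4 ('c'): no match needed
  Position 5 ('d'): matches sub[1] = 'd'
  Position 6 ('c'): no match needed
  Position 7 ('d'): matches sub[2] = 'd'
  Position 8 ('b'): no match needed
All 3 characters matched => is a subsequence

1


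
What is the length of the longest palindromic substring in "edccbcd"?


Input: "edccbcd"
Checking substrings for palindromes:
  [3:6] "cbc" (len 3) => palindrome
  [2:4] "cc" (len 2) => palindrome
Longest palindromic substring: "cbc" with length 3

3


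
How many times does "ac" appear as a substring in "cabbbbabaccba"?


Searching for "ac" in "cabbbbabaccba"
Scanning each position:
  Position 0: "ca" => no
  Position 1: "ab" => no
  Position 2: "bb" => no
  Position 3: "bb" => no
  Position 4: "bb" => no
  Position 5: "ba" => no
  Position 6: "ab" => no
  Position 7: "ba" => no
  Position 8: "ac" => MATCH
  Position 9: "cc" => no
  Position 10: "cb" => no
  Position 11: "ba" => no
Total occurrences: 1

1


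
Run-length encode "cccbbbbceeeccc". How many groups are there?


Input: cccbbbbceeeccc
Scanning for consecutive runs:
  Group 1: 'c' x 3 (positions 0-2)
  Group 2: 'b' x 4 (positions 3-6)
  Group 3: 'c' x 1 (positions 7-7)
  Group 4: 'e' x 3 (positions 8-10)
  Group 5: 'c' x 3 (positions 11-13)
Total groups: 5

5


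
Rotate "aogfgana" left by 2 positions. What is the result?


Input: "aogfgana", rotate left by 2
First 2 characters: "ao"
Remaining characters: "gfgana"
Concatenate remaining + first: "gfgana" + "ao" = "gfganaao"

gfganaao


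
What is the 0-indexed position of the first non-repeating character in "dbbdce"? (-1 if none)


Input: dbbdce
Character frequencies:
  'b': 2
  'c': 1
  'd': 2
  'e': 1
Scanning left to right for freq == 1:
  Position 0 ('d'): freq=2, skip
  Position 1 ('b'): freq=2, skip
  Position 2 ('b'): freq=2, skip
  Position 3 ('d'): freq=2, skip
  Position 4 ('c'): unique! => answer = 4

4


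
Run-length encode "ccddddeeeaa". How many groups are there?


Input: ccddddeeeaa
Scanning for consecutive runs:
  Group 1: 'c' x 2 (positions 0-1)
  Group 2: 'd' x 4 (positions 2-5)
  Group 3: 'e' x 3 (positions 6-8)
  Group 4: 'a' x 2 (positions 9-10)
Total groups: 4

4


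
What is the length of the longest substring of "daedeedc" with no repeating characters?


Input: "daedeedc"
Sliding window (track last position of each char):
  Position 0 ('d'): window [0,0] length 1 -- new best
  Position 1 ('a'): window [0,1] length 2 -- new best
  Position 2 ('e'): window [0,2] length 3 -- new best
  Position 3 ('d'): repeat (last at 0), move window start to 1
  Position 3 ('d'): window [1,3] length 3
  Position 4 ('e'): repeat (last at 2), move window start to 3
  Position 4 ('e'): window [3,4] length 2
  Position 5 ('e'): repeat (last at 4), move window start to 5
  Position 5 ('e'): window [5,5] length 1
  Position 6 ('d'): window [5,6] length 2
  Position 7 ('c'): window [5,7] length 3
Longest substring with no repeats: "dae" with length 3

3


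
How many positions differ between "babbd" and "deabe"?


Comparing "babbd" and "deabe" position by position:
  Position 0: 'b' vs 'd' => DIFFER
  Position 1: 'a' vs 'e' => DIFFER
  Position 2: 'b' vs 'a' => DIFFER
  Position 3: 'b' vs 'b' => same
  Position 4: 'd' vs 'e' => DIFFER
Positions that differ: 4

4


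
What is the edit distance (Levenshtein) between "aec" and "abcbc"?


Computing edit distance: "aec" -> "abcbc"
DP table:
           a    b    c    b    c
      0    1    2    3    4    5
  a   1    0    1    2    3    4
  e   2    1    1    2    3    4
  c   3    2    2    1    2    3
Edit distance = dp[3][5] = 3

3


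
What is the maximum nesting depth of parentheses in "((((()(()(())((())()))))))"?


Input: "((((()(()(())((())()))))))"
Tracking depth:
  Position 0 '(': depth becomes 1
  Position 1 '(': depth becomes 2
  Position 2 '(': depth becomes 3
  Position 3 '(': depth becomes 4
  Position 4 '(': depth becomes 5
  Position 5 ')': depth becomes 4
  Position 6 '(': depth becomes 5
  Position 7 '(': depth becomes 6
  Position 8 ')': depth becomes 5
  Position 9 '(': depth becomes 6
  Position 10 '(': depth becomes 7
  Position 11 ')': depth becomes 6
  Position 12 ')': depth becomes 5
  Position 13 '(': depth becomes 6
  Position 14 '(': depth becomes 7
  Position 15 '(': depth becomes 8
  Position 16 ')': depth becomes 7
  Position 17 ')': depth becomes 6
  Position 18 '(': depth becomes 7
  Position 19 ')': depth becomes 6
  Position 20 ')': depth becomes 5
  Position 21 ')': depth becomes 4
  Position 22 ')': depth becomes 3
  Position 23 ')': depth becomes 2
  Position 24 ')': depth becomes 1
  Position 25 ')': depth becomes 0
Maximum depth reached: 8

8


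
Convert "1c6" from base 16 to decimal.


Input: "1c6" in base 16
Positional expansion:
  Digit '1' (value 1) x 16^2 = 256
  Digit 'c' (value 12) x 16^1 = 192
  Digit '6' (value 6) x 16^0 = 6
Sum = 454

454


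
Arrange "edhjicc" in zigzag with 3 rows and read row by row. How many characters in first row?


Zigzag "edhjicc" into 3 rows:
Placing characters:
  'e' => row 0
  'd' => row 1
  'h' => row 2
  'j' => row 1
  'i' => row 0
  'c' => row 1
  'c' => row 2
Rows:
  Row 0: "ei"
  Row 1: "djc"
  Row 2: "hc"
First row length: 2

2


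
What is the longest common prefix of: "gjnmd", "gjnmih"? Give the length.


Words: gjnmd, gjnmih
  Position 0: all 'g' => match
  Position 1: all 'j' => match
  Position 2: all 'n' => match
  Position 3: all 'm' => match
  Position 4: ('d', 'i') => mismatch, stop
LCP = "gjnm" (length 4)

4


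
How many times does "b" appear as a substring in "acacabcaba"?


Searching for "b" in "acacabcaba"
Scanning each position:
  Position 0: "a" => no
  Position 1: "c" => no
  Position 2: "a" => no
  Position 3: "c" => no
  Position 4: "a" => no
  Position 5: "b" => MATCH
  Position 6: "c" => no
  Position 7: "a" => no
  Position 8: "b" => MATCH
  Position 9: "a" => no
Total occurrences: 2

2


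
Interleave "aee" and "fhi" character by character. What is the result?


Interleaving "aee" and "fhi":
  Position 0: 'a' from first, 'f' from second => "af"
  Position 1: 'e' from first, 'h' from second => "eh"
  Position 2: 'e' from first, 'i' from second => "ei"
Result: afehei

afehei


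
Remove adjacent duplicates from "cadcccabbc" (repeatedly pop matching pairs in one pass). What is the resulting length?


Input: cadcccabbc
Stack-based adjacent duplicate removal:
  Read 'c': push. Stack: c
  Read 'a': push. Stack: ca
  Read 'd': push. Stack: cad
  Read 'c': push. Stack: cadc
  Read 'c': matches stack top 'c' => pop. Stack: cad
  Read 'c': push. Stack: cadc
  Read 'a': push. Stack: cadca
  Read 'b': push. Stack: cadcab
  Read 'b': matches stack top 'b' => pop. Stack: cadca
  Read 'c': push. Stack: cadcac
Final stack: "cadcac" (length 6)

6
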